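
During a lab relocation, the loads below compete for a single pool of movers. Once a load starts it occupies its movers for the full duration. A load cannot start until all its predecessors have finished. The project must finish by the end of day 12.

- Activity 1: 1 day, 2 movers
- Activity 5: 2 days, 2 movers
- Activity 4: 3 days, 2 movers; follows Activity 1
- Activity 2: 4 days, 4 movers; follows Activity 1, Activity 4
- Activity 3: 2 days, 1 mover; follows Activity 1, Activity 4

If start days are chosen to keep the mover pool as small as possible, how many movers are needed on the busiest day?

4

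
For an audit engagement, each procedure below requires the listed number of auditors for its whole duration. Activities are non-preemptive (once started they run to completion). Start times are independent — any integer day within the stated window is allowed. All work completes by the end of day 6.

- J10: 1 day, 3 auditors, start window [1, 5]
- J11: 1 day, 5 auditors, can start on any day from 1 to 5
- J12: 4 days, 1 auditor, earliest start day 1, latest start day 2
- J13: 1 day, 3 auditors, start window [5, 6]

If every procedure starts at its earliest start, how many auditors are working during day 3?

1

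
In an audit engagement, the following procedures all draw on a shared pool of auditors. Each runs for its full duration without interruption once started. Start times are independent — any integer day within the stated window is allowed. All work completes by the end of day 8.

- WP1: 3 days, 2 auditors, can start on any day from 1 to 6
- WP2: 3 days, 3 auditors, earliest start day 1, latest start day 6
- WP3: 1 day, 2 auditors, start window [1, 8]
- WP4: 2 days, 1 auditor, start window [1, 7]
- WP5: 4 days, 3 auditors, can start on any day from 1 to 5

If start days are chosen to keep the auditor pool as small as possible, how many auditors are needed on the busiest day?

5

Early-start (WP1@1, WP2@1, WP3@1, WP4@1, WP5@1) gives peak 11: d1:11  d2:9  d3:8  d4:3  d5:0  d6:0  d7:0  d8:0.
Shift WP3→4, WP4→4, WP5→5.
Schedule WP1@1, WP2@1, WP3@4, WP4@4, WP5@5: d1:5  d2:5  d3:5  d4:3  d5:4  d6:3  d7:3  d8:3 — peak 5.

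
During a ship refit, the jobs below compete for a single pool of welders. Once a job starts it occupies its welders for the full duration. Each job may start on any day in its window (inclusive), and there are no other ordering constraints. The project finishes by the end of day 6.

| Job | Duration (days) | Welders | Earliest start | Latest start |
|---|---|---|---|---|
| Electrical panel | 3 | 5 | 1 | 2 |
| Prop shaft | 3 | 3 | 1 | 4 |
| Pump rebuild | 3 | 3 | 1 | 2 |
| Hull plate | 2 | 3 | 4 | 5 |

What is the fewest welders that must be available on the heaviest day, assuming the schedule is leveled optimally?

Early-start (Electrical panel@1, Prop shaft@1, Pump rebuild@1, Hull plate@4) gives peak 11: d1:11  d2:11  d3:11  d4:3  d5:3  d6:0.
Shift Prop shaft→4.
Schedule Electrical panel@1, Prop shaft@4, Pump rebuild@1, Hull plate@4: d1:8  d2:8  d3:8  d4:6  d5:6  d6:3 — peak 8.

8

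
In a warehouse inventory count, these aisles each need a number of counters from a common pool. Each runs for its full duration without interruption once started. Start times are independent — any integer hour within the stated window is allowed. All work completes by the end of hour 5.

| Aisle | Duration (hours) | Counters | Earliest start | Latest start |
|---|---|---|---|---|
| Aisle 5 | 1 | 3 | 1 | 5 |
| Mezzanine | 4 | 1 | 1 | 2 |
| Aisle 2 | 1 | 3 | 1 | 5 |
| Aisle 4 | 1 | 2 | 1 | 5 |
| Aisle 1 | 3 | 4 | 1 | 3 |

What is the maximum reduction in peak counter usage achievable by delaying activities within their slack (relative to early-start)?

8

Early-start peak: h1:13  h2:5  h3:5  h4:1  h5:0 ⇒ 13.
Leveled (Aisle 5@1, Mezzanine@1, Aisle 2@5, Aisle 4@5, Aisle 1@2): h1:4  h2:5  h3:5  h4:5  h5:5 ⇒ 5.
Reduction 13 − 5 = 8.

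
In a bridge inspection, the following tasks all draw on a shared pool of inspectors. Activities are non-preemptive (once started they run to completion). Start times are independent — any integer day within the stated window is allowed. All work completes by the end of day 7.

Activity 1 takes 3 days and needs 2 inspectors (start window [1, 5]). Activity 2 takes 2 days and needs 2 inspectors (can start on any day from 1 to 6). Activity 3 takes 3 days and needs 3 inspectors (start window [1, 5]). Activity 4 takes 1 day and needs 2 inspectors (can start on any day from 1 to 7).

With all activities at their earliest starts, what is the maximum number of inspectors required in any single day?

9

Early-start schedule: Activity 1@1, Activity 2@1, Activity 3@1, Activity 4@1.
Load per day: day 1: 9, day 2: 7, day 3: 5, day 4: 0, day 5: 0, day 6: 0, day 7: 0.
Peak is 9.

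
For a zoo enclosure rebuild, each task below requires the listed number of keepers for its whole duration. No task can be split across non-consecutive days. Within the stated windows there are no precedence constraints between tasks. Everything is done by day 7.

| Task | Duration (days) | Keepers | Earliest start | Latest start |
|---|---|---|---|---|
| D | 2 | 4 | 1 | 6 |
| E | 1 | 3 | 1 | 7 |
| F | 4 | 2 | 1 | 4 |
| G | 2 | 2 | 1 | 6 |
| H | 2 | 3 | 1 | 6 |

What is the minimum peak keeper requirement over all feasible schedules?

5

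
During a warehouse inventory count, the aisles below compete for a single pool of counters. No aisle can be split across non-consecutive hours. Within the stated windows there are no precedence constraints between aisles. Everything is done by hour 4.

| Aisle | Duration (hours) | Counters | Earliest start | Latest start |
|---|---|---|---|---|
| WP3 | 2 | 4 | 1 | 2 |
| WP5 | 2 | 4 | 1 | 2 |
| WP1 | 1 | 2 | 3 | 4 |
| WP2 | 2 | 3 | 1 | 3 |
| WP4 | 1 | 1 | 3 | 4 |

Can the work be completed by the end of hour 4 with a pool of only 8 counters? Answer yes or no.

Schedule WP3@1, WP5@1, WP1@3, WP2@3, WP4@3: h1:8  h2:8  h3:6  h4:3 — peak 8 ≤ 8.

yes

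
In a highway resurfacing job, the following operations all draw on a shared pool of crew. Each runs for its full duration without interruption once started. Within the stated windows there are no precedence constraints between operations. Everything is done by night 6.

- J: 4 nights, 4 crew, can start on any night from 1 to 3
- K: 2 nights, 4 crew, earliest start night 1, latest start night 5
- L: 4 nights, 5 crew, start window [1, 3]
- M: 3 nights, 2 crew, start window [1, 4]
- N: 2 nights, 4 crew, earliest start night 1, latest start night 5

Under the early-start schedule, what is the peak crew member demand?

Early-start schedule: J@1, K@1, L@1, M@1, N@1.
Load per night: night 1: 19, night 2: 19, night 3: 11, night 4: 9, night 5: 0, night 6: 0.
Peak is 19.

19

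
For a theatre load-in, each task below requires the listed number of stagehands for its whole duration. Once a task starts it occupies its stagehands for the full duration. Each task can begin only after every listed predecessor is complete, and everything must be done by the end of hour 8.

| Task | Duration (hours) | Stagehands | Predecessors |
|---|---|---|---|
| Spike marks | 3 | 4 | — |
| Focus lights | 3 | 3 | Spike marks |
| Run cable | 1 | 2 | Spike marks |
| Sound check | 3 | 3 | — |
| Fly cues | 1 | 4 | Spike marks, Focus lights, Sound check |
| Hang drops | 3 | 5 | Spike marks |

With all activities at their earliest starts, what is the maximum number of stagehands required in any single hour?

Early-start schedule: Spike marks@1, Focus lights@4, Run cable@4, Sound check@1, Fly cues@7, Hang drops@4.
Load per hour: hour 1: 7, hour 2: 7, hour 3: 7, hour 4: 10, hour 5: 8, hour 6: 8, hour 7: 4, hour 8: 0.
Peak is 10.

10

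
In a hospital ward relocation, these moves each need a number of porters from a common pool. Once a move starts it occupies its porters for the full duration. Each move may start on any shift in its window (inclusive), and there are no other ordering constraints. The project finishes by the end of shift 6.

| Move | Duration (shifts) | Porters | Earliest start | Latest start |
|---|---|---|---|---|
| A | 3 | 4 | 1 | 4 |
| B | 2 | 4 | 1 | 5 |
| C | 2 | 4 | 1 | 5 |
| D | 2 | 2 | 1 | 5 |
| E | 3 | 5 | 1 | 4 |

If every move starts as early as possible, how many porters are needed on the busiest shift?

Early-start schedule: A@1, B@1, C@1, D@1, E@1.
Load per shift: shift 1: 19, shift 2: 19, shift 3: 9, shift 4: 0, shift 5: 0, shift 6: 0.
Peak is 19.

19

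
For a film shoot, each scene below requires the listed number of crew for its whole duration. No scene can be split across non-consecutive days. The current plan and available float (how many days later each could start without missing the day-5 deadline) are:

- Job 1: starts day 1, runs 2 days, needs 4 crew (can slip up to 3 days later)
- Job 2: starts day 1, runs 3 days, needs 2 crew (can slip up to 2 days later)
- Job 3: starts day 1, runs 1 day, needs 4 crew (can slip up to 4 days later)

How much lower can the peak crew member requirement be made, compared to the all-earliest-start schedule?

Early-start peak: d1:10  d2:6  d3:2  d4:0  d5:0 ⇒ 10.
Leveled (Job 1@1, Job 2@1, Job 3@3): d1:6  d2:6  d3:6  d4:0  d5:0 ⇒ 6.
Reduction 10 − 6 = 4.

4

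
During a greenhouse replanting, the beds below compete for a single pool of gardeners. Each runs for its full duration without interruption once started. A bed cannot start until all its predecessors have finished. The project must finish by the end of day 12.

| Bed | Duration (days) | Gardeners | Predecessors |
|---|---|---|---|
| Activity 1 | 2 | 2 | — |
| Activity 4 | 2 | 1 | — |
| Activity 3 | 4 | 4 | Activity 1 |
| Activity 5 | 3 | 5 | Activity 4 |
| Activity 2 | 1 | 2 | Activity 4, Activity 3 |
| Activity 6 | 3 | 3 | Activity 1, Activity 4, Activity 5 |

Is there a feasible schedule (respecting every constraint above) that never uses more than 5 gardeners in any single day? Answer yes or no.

yes

Schedule Activity 1@1, Activity 4@1, Activity 3@3, Activity 5@7, Activity 2@10, Activity 6@10: d1:3  d2:3  d3:4  d4:4  d5:4  d6:4  d7:5  d8:5  d9:5  d10:5  d11:3  d12:3 — peak 5 ≤ 5.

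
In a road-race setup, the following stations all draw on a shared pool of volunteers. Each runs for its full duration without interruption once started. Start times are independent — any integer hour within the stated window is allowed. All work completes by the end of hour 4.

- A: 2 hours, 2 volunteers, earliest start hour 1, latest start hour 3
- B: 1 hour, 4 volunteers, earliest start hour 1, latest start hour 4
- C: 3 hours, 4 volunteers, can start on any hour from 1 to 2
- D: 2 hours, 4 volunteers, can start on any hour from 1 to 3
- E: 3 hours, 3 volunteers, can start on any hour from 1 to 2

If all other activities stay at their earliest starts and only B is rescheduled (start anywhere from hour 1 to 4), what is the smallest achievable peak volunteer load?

13

B@1: h1:17  h2:13  h3:7  h4:0 → peak 17
B@2: h1:13  h2:17  h3:7  h4:0 → peak 17
B@3: h1:13  h2:13  h3:11  h4:0 → peak 13
B@4: h1:13  h2:13  h3:7  h4:4 → peak 13
Best is B@3, peak 13.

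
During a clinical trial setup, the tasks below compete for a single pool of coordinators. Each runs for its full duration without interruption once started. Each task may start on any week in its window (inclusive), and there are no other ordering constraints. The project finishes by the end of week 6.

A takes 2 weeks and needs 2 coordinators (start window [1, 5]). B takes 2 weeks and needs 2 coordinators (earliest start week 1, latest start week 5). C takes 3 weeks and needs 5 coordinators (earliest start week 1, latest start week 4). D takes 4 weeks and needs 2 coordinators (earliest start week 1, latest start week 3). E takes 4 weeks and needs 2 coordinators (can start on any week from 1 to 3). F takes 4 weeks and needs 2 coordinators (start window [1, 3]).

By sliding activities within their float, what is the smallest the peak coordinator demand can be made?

Early-start (A@1, B@1, C@1, D@1, E@1, F@1) gives peak 15: w1:15  w2:15  w3:11  w4:6  w5:0  w6:0.
Shift E→3, F→3.
Schedule A@1, B@1, C@1, D@1, E@3, F@3: w1:11  w2:11  w3:11  w4:6  w5:4  w6:4 — peak 11.

11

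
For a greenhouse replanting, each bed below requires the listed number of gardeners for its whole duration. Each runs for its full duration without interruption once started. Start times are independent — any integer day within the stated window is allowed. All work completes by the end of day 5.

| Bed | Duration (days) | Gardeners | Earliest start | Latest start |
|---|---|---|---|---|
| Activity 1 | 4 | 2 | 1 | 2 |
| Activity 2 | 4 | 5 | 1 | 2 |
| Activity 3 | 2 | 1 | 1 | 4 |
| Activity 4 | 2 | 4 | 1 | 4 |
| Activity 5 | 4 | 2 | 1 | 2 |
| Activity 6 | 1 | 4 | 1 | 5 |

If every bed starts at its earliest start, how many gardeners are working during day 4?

At early start, day 4 has: Activity 1, Activity 2, Activity 5.
Demand: 2 + 5 + 2 = 9.

9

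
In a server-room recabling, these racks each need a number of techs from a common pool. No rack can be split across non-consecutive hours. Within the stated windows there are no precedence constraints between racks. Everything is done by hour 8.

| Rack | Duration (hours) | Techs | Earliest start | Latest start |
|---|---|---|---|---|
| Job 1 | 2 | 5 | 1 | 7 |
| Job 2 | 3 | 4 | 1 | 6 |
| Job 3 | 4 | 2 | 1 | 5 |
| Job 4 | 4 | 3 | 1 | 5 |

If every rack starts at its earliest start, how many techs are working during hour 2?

14

At early start, hour 2 has: Job 1, Job 2, Job 3, Job 4.
Demand: 5 + 4 + 2 + 3 = 14.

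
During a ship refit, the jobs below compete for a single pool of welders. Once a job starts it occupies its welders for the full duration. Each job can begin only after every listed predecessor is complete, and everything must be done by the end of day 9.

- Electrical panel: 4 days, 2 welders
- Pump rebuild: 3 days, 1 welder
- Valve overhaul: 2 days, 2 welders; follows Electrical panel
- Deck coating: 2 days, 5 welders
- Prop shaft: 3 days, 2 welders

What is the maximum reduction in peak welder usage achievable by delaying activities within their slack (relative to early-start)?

Early-start peak: d1:10  d2:10  d3:5  d4:2  d5:2  d6:2  d7:0  d8:0  d9:0 ⇒ 10.
Leveled (Electrical panel@1, Pump rebuild@1, Valve overhaul@5, Deck coating@7, Prop shaft@1): d1:5  d2:5  d3:5  d4:2  d5:2  d6:2  d7:5  d8:5  d9:0 ⇒ 5.
Reduction 10 − 5 = 5.

5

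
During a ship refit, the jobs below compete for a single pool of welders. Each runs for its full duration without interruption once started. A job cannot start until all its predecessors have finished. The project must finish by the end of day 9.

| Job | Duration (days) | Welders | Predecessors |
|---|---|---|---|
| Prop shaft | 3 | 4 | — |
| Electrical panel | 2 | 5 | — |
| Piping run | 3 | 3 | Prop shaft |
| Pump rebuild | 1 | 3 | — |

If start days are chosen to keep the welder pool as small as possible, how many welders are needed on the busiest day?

5

Early-start (Prop shaft@1, Electrical panel@1, Piping run@4, Pump rebuild@1) gives peak 12: d1:12  d2:9  d3:4  d4:3  d5:3  d6:3  d7:0  d8:0  d9:0.
Shift Electrical panel→4, Piping run→6, Pump rebuild→9.
Schedule Prop shaft@1, Electrical panel@4, Piping run@6, Pump rebuild@9: d1:4  d2:4  d3:4  d4:5  d5:5  d6:3  d7:3  d8:3  d9:3 — peak 5.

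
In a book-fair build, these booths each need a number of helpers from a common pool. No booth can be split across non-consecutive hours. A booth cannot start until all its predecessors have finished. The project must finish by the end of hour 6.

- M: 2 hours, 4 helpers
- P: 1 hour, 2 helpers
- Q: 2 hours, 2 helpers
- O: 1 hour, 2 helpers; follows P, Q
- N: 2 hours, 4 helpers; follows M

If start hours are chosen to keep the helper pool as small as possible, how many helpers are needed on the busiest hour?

Early-start (M@1, P@1, Q@1, O@3, N@3) gives peak 8: h1:8  h2:6  h3:6  h4:4  h5:0  h6:0.
Shift Q→2, O→4.
Schedule M@1, P@1, Q@2, O@4, N@3: h1:6  h2:6  h3:6  h4:6  h5:0  h6:0 — peak 6.

6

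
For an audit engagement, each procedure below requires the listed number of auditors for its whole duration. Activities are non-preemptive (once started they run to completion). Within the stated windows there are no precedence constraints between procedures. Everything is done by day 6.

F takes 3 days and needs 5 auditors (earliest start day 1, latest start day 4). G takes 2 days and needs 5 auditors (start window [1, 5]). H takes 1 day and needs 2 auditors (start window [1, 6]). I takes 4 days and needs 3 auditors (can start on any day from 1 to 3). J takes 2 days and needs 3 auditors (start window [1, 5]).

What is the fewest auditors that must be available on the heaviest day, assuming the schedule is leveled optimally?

8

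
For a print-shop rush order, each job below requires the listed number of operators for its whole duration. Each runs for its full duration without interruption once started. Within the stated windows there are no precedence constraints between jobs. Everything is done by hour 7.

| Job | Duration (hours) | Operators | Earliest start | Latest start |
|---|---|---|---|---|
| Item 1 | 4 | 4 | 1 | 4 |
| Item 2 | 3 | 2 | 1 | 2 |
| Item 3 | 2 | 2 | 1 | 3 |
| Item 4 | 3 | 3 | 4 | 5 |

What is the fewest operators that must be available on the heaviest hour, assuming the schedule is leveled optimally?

7

Early-start (Item 1@1, Item 2@1, Item 3@1, Item 4@4) gives peak 8: h1:8  h2:8  h3:6  h4:7  h5:3  h6:3  h7:0.
Shift Item 1→3.
Schedule Item 1@3, Item 2@1, Item 3@1, Item 4@4: h1:4  h2:4  h3:6  h4:7  h5:7  h6:7  h7:0 — peak 7.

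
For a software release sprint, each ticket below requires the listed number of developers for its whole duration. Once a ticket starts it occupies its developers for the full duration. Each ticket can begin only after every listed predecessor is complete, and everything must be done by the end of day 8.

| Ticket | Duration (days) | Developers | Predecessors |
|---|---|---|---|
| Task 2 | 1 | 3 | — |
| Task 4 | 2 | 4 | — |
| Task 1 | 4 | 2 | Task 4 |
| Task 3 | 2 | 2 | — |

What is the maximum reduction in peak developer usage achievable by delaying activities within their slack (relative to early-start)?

5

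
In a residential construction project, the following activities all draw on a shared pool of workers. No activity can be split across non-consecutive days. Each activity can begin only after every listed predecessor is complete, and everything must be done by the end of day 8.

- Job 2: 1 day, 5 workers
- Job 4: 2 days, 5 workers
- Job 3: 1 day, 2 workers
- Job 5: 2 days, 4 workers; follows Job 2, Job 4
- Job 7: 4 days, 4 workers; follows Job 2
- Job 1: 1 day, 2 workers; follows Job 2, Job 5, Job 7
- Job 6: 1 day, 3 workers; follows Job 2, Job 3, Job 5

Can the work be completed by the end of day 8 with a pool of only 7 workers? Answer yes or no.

no

The minimum achievable peak is 8; 7 < 8, so no feasible schedule stays within the cap.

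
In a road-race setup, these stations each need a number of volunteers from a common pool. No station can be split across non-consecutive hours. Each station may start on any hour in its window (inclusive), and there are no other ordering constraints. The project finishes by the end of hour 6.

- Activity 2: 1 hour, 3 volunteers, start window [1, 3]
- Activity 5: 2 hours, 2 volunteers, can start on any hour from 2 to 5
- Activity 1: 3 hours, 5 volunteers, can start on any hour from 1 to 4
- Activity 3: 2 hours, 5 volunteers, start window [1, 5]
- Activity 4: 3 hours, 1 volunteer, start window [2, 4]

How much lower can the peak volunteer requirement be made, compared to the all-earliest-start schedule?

6

Early-start peak: h1:13  h2:13  h3:8  h4:1  h5:0  h6:0 ⇒ 13.
Leveled (Activity 2@1, Activity 5@2, Activity 1@2, Activity 3@5, Activity 4@4): h1:3  h2:7  h3:7  h4:6  h5:6  h6:6 ⇒ 7.
Reduction 13 − 7 = 6.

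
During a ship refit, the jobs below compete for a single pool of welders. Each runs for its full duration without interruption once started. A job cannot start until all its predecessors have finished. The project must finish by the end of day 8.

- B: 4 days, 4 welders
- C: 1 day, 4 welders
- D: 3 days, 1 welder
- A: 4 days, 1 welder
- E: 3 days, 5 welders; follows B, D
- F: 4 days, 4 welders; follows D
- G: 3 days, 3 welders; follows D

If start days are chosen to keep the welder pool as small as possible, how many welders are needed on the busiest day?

Schedule B@1, C@1, D@1, A@1, E@5, F@4, G@4: d1:10  d2:6  d3:6  d4:12  d5:12  d6:12  d7:9  d8:0 — peak 12.

12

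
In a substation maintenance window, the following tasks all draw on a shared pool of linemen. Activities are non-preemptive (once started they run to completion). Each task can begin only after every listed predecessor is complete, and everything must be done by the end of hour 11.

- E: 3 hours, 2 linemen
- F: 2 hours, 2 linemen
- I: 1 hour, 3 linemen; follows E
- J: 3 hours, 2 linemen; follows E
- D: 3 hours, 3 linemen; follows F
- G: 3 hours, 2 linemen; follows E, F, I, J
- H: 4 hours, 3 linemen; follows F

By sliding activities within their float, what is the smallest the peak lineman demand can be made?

Early-start (E@1, F@1, I@4, J@4, D@3, G@7, H@3) gives peak 11: h1:4  h2:4  h3:8  h4:11  h5:8  h6:5  h7:2  h8:2  h9:2  h10:0  h11:0.
Shift D→5, H→8.
Schedule E@1, F@1, I@4, J@4, D@5, G@7, H@8: h1:4  h2:4  h3:2  h4:5  h5:5  h6:5  h7:5  h8:5  h9:5  h10:3  h11:3 — peak 5.
Total lineman-hours = 46 over 11 hours ⇒ peak ≥ ⌈46/11⌉ = 5, so 5 is optimal.

5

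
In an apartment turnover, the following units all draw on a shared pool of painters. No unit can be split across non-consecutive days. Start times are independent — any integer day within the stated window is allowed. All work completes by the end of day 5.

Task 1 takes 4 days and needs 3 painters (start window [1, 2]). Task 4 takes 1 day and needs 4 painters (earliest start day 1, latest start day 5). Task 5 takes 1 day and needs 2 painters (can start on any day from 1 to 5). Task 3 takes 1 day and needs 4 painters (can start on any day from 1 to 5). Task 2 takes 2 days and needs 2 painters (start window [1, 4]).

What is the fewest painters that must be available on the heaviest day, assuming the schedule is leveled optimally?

7

Early-start (Task 1@1, Task 4@1, Task 5@1, Task 3@1, Task 2@1) gives peak 15: d1:15  d2:5  d3:3  d4:3  d5:0.
Shift Task 5→2, Task 3→3, Task 2→4.
Schedule Task 1@1, Task 4@1, Task 5@2, Task 3@3, Task 2@4: d1:7  d2:5  d3:7  d4:5  d5:2 — peak 7.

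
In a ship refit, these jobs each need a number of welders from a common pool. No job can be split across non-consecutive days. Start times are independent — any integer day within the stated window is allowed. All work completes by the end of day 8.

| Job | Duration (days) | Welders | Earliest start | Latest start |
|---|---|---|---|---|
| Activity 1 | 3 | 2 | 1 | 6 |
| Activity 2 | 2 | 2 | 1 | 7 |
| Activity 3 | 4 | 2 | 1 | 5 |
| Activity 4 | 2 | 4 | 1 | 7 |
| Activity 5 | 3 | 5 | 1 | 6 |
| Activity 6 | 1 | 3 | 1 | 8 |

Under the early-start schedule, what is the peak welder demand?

18

Early-start schedule: Activity 1@1, Activity 2@1, Activity 3@1, Activity 4@1, Activity 5@1, Activity 6@1.
Load per day: day 1: 18, day 2: 15, day 3: 9, day 4: 2, day 5: 0, day 6: 0, day 7: 0, day 8: 0.
Peak is 18.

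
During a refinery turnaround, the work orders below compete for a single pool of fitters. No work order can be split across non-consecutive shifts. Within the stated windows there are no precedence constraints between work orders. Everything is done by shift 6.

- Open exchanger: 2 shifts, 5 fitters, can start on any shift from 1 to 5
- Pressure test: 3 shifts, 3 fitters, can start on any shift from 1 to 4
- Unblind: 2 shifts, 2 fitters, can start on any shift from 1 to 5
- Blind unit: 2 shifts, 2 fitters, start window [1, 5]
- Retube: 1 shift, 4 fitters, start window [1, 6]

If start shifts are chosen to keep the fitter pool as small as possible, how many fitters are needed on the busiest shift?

Early-start (Open exchanger@1, Pressure test@1, Unblind@1, Blind unit@1, Retube@1) gives peak 16: s1:16  s2:12  s3:3  s4:0  s5:0  s6:0.
Shift Pressure test→3, Unblind→3, Blind unit→5, Retube→6.
Schedule Open exchanger@1, Pressure test@3, Unblind@3, Blind unit@5, Retube@6: s1:5  s2:5  s3:5  s4:5  s5:5  s6:6 — peak 6.
Total fitter-shifts = 31 over 6 shifts ⇒ peak ≥ ⌈31/6⌉ = 6, so 6 is optimal.

6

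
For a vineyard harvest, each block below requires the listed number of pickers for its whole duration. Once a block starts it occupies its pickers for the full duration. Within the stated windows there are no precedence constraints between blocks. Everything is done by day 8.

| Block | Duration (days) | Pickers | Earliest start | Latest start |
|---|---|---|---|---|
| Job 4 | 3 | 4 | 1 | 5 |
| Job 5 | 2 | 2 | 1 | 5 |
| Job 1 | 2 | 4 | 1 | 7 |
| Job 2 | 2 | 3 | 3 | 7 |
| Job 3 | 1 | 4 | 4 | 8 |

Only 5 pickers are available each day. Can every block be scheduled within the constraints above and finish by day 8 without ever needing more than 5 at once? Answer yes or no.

yes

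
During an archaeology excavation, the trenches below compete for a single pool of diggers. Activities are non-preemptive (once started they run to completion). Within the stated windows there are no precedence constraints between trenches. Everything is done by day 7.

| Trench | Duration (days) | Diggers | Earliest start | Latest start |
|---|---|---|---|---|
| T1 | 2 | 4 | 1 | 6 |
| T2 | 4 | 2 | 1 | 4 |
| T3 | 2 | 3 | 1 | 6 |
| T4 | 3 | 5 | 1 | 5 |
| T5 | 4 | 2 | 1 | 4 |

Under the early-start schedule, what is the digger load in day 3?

9

At early start, day 3 has: T2, T4, T5.
Demand: 2 + 5 + 2 = 9.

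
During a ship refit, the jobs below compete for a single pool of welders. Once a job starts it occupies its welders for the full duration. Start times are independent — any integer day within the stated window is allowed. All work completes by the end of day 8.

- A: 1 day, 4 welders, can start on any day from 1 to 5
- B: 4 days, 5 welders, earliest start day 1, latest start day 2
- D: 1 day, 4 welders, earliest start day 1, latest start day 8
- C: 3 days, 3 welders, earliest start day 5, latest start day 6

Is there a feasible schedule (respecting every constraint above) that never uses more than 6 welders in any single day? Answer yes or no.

The minimum achievable peak is 7; 6 < 7, so no feasible schedule stays within the cap.

no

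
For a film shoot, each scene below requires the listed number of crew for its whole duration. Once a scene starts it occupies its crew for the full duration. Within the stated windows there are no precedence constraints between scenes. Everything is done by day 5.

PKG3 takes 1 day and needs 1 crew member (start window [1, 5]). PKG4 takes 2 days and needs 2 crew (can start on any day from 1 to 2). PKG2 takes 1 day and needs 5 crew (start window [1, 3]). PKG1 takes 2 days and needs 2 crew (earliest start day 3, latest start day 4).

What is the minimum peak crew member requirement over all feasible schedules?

5

Early-start (PKG3@1, PKG4@1, PKG2@1, PKG1@3) gives peak 8: d1:8  d2:2  d3:2  d4:2  d5:0.
Shift PKG2→3, PKG1→4.
Schedule PKG3@1, PKG4@1, PKG2@3, PKG1@4: d1:3  d2:2  d3:5  d4:2  d5:2 — peak 5.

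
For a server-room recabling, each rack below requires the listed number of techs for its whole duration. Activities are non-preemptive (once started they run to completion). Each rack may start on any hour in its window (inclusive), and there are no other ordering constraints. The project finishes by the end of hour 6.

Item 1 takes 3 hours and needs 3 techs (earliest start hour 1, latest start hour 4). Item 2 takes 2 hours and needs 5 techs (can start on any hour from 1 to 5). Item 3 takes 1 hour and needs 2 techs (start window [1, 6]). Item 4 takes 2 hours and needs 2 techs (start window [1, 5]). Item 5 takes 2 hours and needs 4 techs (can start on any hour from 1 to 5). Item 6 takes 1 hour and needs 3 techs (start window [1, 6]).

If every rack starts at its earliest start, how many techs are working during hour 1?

19

At early start, hour 1 has: Item 1, Item 2, Item 3, Item 4, Item 5, Item 6.
Demand: 3 + 5 + 2 + 2 + 4 + 3 = 19.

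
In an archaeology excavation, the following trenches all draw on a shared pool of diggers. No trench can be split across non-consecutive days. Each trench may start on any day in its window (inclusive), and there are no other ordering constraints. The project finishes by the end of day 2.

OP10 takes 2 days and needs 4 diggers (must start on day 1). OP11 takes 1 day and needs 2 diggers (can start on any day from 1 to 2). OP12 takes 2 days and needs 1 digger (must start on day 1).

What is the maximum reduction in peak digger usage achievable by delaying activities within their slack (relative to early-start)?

Early-start peak: d1:7  d2:5 ⇒ 7.
Leveled (OP10@1, OP11@1, OP12@1): d1:7  d2:5 ⇒ 7.
Reduction 7 − 7 = 0.

0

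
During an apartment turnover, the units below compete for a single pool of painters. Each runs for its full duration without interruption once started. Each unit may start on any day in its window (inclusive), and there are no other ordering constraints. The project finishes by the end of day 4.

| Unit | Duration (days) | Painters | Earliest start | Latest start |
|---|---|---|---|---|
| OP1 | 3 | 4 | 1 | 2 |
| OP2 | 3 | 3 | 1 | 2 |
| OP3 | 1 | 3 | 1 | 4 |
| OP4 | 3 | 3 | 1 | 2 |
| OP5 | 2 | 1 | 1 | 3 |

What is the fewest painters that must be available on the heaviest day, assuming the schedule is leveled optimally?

11

Early-start (OP1@1, OP2@1, OP3@1, OP4@1, OP5@1) gives peak 14: d1:14  d2:11  d3:10  d4:0.
Shift OP4→2.
Schedule OP1@1, OP2@1, OP3@1, OP4@2, OP5@1: d1:11  d2:11  d3:10  d4:3 — peak 11.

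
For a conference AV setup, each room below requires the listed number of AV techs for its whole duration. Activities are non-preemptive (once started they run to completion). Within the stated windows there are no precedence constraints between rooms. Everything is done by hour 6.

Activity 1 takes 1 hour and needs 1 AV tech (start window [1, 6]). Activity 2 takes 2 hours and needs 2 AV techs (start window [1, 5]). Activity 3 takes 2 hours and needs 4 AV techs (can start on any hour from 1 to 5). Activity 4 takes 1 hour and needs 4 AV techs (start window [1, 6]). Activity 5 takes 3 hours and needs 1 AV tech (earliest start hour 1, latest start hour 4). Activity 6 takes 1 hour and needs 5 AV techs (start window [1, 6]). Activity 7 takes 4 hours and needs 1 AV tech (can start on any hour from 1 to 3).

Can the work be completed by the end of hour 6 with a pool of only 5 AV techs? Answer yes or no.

Schedule Activity 1@2, Activity 2@2, Activity 3@4, Activity 4@1, Activity 5@1, Activity 6@6, Activity 7@2: h1:5  h2:5  h3:4  h4:5  h5:5  h6:5 — peak 5 ≤ 5.

yes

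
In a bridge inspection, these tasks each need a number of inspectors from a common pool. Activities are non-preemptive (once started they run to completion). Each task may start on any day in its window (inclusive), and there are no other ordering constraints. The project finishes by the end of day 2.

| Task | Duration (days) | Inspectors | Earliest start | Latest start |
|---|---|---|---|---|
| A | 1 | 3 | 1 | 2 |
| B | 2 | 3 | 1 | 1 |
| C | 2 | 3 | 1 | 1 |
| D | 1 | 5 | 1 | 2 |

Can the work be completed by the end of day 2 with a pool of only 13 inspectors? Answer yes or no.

Schedule A@1, B@1, C@1, D@2: d1:9  d2:11 — peak 11 ≤ 13.

yes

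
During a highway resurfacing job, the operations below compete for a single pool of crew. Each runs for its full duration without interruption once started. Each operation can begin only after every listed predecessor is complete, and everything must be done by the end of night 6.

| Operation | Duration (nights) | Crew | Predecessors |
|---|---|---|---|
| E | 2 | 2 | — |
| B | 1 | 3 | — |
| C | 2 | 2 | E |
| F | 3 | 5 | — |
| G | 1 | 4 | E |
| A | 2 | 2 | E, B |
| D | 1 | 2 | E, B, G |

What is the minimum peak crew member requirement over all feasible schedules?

7

Early-start (E@1, B@1, C@3, F@1, G@3, A@3, D@4) gives peak 13: n1:10  n2:7  n3:13  n4:6  n5:0  n6:0.
Shift F→2, G→5, A→5, D→6.
Schedule E@1, B@1, C@3, F@2, G@5, A@5, D@6: n1:5  n2:7  n3:7  n4:7  n5:6  n6:4 — peak 7.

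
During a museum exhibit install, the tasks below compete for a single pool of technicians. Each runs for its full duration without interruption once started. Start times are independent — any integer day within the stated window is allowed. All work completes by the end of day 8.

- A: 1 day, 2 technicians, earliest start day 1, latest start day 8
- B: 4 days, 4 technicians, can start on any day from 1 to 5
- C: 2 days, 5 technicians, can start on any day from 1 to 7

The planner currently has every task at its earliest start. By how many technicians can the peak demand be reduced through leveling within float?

6

Early-start peak: d1:11  d2:9  d3:4  d4:4  d5:0  d6:0  d7:0  d8:0 ⇒ 11.
Leveled (A@1, B@2, C@6): d1:2  d2:4  d3:4  d4:4  d5:4  d6:5  d7:5  d8:0 ⇒ 5.
Reduction 11 − 5 = 6.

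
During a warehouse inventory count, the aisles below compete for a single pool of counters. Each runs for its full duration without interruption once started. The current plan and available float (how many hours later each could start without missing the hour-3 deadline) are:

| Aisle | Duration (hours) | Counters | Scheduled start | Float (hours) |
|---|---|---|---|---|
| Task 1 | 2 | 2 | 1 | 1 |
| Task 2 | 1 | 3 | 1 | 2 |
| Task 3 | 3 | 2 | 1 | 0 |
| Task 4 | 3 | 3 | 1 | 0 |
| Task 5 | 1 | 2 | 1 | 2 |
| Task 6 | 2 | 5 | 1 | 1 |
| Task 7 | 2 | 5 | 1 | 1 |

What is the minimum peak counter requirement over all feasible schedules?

17

Early-start (Task 1@1, Task 2@1, Task 3@1, Task 4@1, Task 5@1, Task 6@1, Task 7@1) gives peak 22: h1:22  h2:17  h3:5.
Shift Task 7→2.
Schedule Task 1@1, Task 2@1, Task 3@1, Task 4@1, Task 5@1, Task 6@1, Task 7@2: h1:17  h2:17  h3:10 — peak 17.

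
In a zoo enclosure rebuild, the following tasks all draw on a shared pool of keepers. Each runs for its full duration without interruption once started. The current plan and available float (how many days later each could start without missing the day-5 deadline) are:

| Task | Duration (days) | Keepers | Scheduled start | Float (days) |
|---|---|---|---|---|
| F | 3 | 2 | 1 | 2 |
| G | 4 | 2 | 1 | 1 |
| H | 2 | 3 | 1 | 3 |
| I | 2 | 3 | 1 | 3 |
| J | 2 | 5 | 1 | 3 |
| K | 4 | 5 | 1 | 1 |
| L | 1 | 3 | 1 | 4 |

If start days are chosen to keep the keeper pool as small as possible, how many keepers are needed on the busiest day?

14

Early-start (F@1, G@1, H@1, I@1, J@1, K@1, L@1) gives peak 23: d1:23  d2:20  d3:9  d4:7  d5:0.
Shift H→3, I→4, L→5.
Schedule F@1, G@1, H@3, I@4, J@1, K@1, L@5: d1:14  d2:14  d3:12  d4:13  d5:6 — peak 14.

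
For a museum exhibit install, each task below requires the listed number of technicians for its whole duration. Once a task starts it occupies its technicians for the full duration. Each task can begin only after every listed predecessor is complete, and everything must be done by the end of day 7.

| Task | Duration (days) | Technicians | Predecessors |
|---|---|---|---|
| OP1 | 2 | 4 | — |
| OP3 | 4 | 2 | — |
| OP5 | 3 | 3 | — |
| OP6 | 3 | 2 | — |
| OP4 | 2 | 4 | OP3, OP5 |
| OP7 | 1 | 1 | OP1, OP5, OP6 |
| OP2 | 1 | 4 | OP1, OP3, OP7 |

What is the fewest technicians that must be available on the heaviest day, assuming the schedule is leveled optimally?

Early-start (OP1@1, OP3@1, OP5@1, OP6@1, OP4@5, OP7@4, OP2@5) gives peak 11: d1:11  d2:11  d3:7  d4:3  d5:8  d6:4  d7:0.
Shift OP5→3, OP4→6, OP7→6, OP2→7.
Schedule OP1@1, OP3@1, OP5@3, OP6@1, OP4@6, OP7@6, OP2@7: d1:8  d2:8  d3:7  d4:5  d5:3  d6:5  d7:8 — peak 8.

8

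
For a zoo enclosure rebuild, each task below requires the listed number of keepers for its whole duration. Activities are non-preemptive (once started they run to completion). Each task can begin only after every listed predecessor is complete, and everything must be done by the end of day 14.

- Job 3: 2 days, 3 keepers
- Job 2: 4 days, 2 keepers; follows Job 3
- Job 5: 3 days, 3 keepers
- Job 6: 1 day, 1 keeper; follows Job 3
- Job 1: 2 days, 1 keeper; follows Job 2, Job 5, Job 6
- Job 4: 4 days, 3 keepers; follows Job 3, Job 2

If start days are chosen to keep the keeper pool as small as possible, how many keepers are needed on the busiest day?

Early-start (Job 3@1, Job 2@3, Job 5@1, Job 6@3, Job 1@7, Job 4@7) gives peak 6: d1:6  d2:6  d3:6  d4:2  d5:2  d6:2  d7:4  d8:4  d9:3  d10:3  d11:0  d12:0  d13:0  d14:0.
Shift Job 5→7, Job 1→10, Job 4→10.
Schedule Job 3@1, Job 2@3, Job 5@7, Job 6@3, Job 1@10, Job 4@10: d1:3  d2:3  d3:3  d4:2  d5:2  d6:2  d7:3  d8:3  d9:3  d10:4  d11:4  d12:3  d13:3  d14:0 — peak 4.

4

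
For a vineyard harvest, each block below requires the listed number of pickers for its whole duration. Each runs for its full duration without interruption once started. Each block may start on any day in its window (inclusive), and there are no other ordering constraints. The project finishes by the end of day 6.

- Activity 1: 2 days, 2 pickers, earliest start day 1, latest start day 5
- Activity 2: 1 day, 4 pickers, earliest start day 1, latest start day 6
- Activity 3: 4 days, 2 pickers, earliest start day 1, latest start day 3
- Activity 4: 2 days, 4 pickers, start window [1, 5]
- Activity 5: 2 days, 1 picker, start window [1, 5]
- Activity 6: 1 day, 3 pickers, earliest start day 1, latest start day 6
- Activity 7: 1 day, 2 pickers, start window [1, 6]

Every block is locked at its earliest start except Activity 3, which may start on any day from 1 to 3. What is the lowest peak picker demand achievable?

Activity 3@1: d1:18  d2:9  d3:2  d4:2  d5:0  d6:0 → peak 18
Activity 3@2: d1:16  d2:9  d3:2  d4:2  d5:2  d6:0 → peak 16
Activity 3@3: d1:16  d2:7  d3:2  d4:2  d5:2  d6:2 → peak 16
Best is Activity 3@2, peak 16.

16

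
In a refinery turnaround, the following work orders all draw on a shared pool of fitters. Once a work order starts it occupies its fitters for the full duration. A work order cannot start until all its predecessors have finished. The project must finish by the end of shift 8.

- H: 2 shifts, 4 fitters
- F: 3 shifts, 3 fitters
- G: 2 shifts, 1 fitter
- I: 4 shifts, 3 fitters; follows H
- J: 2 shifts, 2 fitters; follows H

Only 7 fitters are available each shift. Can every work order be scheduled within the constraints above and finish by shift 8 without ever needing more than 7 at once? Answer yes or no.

Schedule H@1, F@3, G@1, I@3, J@6: s1:5  s2:5  s3:6  s4:6  s5:6  s6:5  s7:2  s8:0 — peak 6 ≤ 7.

yes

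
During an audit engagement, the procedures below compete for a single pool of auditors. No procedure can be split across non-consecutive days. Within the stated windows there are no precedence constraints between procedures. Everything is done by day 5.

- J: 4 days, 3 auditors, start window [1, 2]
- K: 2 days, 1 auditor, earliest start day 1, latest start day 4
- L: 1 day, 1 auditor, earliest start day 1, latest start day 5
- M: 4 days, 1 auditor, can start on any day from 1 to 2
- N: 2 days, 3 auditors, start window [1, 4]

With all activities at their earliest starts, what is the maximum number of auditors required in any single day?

9

Early-start schedule: J@1, K@1, L@1, M@1, N@1.
Load per day: day 1: 9, day 2: 8, day 3: 4, day 4: 4, day 5: 0.
Peak is 9.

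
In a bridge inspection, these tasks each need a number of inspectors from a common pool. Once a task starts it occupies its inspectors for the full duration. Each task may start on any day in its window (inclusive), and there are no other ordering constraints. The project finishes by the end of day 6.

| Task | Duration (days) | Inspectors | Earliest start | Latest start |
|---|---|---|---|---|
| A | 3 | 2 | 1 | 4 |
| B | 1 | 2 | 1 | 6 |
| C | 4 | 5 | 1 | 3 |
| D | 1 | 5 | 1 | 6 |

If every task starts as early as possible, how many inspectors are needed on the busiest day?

Early-start schedule: A@1, B@1, C@1, D@1.
Load per day: day 1: 14, day 2: 7, day 3: 7, day 4: 5, day 5: 0, day 6: 0.
Peak is 14.

14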